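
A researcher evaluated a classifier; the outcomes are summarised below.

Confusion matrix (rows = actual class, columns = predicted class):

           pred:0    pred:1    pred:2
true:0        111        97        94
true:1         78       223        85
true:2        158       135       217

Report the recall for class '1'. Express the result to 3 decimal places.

Treat '1' as positive and all other classes as negative.
recall = TP/(TP+FN).
1: TP=223, FN=78+85=163 → 223/386 = 0.5777

0.578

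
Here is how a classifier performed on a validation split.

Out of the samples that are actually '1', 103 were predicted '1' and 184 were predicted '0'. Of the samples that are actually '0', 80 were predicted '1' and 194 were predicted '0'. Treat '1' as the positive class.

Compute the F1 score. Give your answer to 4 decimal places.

Precision = TP/(TP+FP) = 103/183 = 0.5628
Recall = TP/(TP+FN) = 103/287 = 0.3589
F1 = 2·TP/(2·TP+FP+FN) = 206/470 = 0.4383

0.4383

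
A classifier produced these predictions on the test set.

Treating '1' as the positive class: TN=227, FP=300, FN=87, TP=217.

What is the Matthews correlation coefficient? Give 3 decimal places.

0.144

MCC = (TP·TN − FP·FN) / √((TP+FP)(TP+FN)(TN+FP)(TN+FN))
Numerator = 217·227 − 300·87 = 23159
Denominator = √(517·304·527·314) = √26007846304 = 161269.4835
MCC = 23159 / 161269.4835 = 0.144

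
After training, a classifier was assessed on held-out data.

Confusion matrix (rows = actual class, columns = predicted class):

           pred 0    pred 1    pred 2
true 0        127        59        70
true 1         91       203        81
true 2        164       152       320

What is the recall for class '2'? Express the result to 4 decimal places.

0.5031

recall = TP/(TP+FN).
2: TP=320, FN=164+152=316 → 320/636 = 0.50314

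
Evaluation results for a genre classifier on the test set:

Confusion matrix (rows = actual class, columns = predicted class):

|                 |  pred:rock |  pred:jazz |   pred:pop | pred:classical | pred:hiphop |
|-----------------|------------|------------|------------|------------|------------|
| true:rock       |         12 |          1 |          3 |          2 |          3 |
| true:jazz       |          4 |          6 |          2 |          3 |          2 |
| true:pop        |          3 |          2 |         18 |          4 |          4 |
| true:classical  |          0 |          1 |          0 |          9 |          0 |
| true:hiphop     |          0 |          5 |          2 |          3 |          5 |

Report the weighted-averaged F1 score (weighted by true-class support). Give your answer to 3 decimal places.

Per-class F1 score (2·TP/(2·TP+FP+FN)):
  rock: TP=12, FP=4+3+0+0=7, FN=1+3+2+3=9 → 24/40 = 0.6000
  jazz: TP=6, FP=1+2+1+5=9, FN=4+2+3+2=11 → 12/32 = 0.3750
  pop: TP=18, FP=3+2+0+2=7, FN=3+2+4+4=13 → 36/56 = 0.6429
  classical: TP=9, FP=2+3+4+3=12, FN=0+1+0+0=1 → 18/31 = 0.5806
  hiphop: TP=5, FP=3+2+4+0=9, FN=0+5+2+3=10 → 10/29 = 0.3448
Weighted-F1 score = Σ (supportᵢ/N)·F1 scoreᵢ with N=94: (21/94)·0.6000 + (17/94)·0.3750 + (31/94)·0.6429 + (10/94)·0.5806 + (15/94)·0.3448 = 0.531

0.531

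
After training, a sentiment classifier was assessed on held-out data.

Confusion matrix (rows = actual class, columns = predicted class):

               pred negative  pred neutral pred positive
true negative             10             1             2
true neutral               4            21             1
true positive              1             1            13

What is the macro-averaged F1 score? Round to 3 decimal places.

0.803

Per-class F1 score (2·TP/(2·TP+FP+FN)):
  negative: TP=10, FP=4+1=5, FN=1+2=3 → 20/28 = 0.7143
  neutral: TP=21, FP=1+1=2, FN=4+1=5 → 42/49 = 0.8571
  positive: TP=13, FP=2+1=3, FN=1+1=2 → 26/31 = 0.8387
Macro-F1 score = mean = (0.7143 + 0.8571 + 0.8387) / 3 = 0.803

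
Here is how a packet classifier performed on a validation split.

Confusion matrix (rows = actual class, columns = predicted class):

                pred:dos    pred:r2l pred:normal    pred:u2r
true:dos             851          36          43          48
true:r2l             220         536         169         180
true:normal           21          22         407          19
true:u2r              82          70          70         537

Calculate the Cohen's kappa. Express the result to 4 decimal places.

0.6025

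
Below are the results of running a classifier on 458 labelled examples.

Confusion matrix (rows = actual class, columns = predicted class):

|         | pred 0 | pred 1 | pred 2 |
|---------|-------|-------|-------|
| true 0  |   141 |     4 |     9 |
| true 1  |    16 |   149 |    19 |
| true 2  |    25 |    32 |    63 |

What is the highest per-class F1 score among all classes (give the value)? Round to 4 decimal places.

0.8393

Per-class F1 score (2·TP/(2·TP+FP+FN)):
  0: TP=141, FP=16+25=41, FN=4+9=13 → 282/336 = 0.83929
  1: TP=149, FP=4+32=36, FN=16+19=35 → 298/369 = 0.80759
  2: TP=63, FP=9+19=28, FN=25+32=57 → 126/211 = 0.59716
Highest is class '0' with F1 score = 0.8393.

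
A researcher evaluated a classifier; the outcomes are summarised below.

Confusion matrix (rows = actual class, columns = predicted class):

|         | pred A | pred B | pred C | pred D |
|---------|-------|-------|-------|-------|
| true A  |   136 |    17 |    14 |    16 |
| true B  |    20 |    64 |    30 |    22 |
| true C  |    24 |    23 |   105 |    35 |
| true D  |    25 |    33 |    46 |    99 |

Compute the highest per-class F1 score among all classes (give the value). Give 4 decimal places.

0.7010

Per-class F1 score (2·TP/(2·TP+FP+FN)):
  A: TP=136, FP=20+24+25=69, FN=17+14+16=47 → 272/388 = 0.70103
  B: TP=64, FP=17+23+33=73, FN=20+30+22=72 → 128/273 = 0.46886
  C: TP=105, FP=14+30+46=90, FN=24+23+35=82 → 210/382 = 0.54974
  D: TP=99, FP=16+22+35=73, FN=25+33+46=104 → 198/375 = 0.52800
Highest is class 'A' with F1 score = 0.7010.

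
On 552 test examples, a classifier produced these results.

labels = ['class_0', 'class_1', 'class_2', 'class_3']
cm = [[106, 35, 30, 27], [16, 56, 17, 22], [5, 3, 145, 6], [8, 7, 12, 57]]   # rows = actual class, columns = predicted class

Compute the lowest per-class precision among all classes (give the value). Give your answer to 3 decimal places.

0.509

Per-class precision (TP/(TP+FP)):
  class_0: TP=106, FP=16+5+8=29 → 106/135 = 0.7852
  class_1: TP=56, FP=35+3+7=45 → 56/101 = 0.5545
  class_2: TP=145, FP=30+17+12=59 → 145/204 = 0.7108
  class_3: TP=57, FP=27+22+6=55 → 57/112 = 0.5089
Lowest is class 'class_3' with precision = 0.509.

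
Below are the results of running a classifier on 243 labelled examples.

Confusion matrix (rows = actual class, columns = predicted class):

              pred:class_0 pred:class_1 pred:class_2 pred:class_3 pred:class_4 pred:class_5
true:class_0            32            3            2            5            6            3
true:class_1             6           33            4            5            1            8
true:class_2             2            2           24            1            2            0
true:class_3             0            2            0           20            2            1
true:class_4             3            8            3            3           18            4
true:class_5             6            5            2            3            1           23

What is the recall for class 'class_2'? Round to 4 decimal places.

Treat 'class_2' as positive and all other classes as negative.
recall = TP/(TP+FN).
class_2: TP=24, FN=2+2+1+2+0=7 → 24/31 = 0.77419

0.7742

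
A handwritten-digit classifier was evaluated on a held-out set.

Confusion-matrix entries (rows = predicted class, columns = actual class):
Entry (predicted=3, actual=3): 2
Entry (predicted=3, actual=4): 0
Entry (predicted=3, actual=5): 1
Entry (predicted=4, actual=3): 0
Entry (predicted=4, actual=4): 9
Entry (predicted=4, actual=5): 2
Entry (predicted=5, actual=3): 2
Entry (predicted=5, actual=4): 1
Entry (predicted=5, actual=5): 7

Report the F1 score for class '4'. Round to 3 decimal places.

0.857

Take TP from the diagonal, FP from the rest of the '4' prediction marginal, FN from the rest of the '4' actual marginal.
F1 score = 2·TP/(2·TP+FP+FN).
4: TP=9, FP=0+2=2, FN=0+1=1 → 18/21 = 0.8571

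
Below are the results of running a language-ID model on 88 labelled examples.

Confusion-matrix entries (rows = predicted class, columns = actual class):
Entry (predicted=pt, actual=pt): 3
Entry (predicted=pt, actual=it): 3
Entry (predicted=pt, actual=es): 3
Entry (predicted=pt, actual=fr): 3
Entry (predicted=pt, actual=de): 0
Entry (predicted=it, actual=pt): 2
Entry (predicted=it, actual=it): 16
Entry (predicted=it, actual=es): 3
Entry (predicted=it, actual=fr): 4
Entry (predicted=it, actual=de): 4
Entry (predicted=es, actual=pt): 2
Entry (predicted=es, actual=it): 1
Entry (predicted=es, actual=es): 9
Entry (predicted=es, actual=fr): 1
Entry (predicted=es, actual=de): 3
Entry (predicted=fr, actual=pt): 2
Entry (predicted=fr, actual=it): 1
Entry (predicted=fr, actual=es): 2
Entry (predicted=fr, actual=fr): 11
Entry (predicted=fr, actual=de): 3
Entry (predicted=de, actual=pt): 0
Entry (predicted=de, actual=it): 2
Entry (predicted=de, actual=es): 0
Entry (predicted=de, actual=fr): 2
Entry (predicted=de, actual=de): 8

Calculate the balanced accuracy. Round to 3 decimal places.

0.505

Balanced accuracy = mean of per-class recall.
  pt: recall = 3/9 = 0.3333
  it: recall = 16/23 = 0.6957
  es: recall = 9/17 = 0.5294
  fr: recall = 11/21 = 0.5238
  de: recall = 8/18 = 0.4444
Mean = (0.3333 + 0.6957 + 0.5294 + 0.5238 + 0.4444) / 5 = 0.505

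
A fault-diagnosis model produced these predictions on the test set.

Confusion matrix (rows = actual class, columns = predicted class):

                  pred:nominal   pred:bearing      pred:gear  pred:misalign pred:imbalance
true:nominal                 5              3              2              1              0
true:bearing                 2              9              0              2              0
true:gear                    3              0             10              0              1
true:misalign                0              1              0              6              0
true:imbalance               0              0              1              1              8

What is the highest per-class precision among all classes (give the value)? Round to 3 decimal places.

0.889

Per-class precision (TP/(TP+FP)):
  nominal: TP=5, FP=2+3+0+0=5 → 5/10 = 0.5000
  bearing: TP=9, FP=3+0+1+0=4 → 9/13 = 0.6923
  gear: TP=10, FP=2+0+0+1=3 → 10/13 = 0.7692
  misalign: TP=6, FP=1+2+0+1=4 → 6/10 = 0.6000
  imbalance: TP=8, FP=0+0+1+0=1 → 8/9 = 0.8889
Highest is class 'imbalance' with precision = 0.889.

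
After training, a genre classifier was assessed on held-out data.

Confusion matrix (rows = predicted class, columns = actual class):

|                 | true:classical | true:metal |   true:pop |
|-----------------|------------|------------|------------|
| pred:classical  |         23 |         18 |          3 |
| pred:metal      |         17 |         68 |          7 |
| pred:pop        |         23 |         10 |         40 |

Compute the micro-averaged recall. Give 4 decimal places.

0.6268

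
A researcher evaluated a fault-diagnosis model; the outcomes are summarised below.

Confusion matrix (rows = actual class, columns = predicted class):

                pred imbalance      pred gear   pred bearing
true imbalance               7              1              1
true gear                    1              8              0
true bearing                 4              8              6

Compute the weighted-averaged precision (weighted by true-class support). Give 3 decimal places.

0.692

Per-class precision (TP/(TP+FP)):
  imbalance: TP=7, FP=1+4=5 → 7/12 = 0.5833
  gear: TP=8, FP=1+8=9 → 8/17 = 0.4706
  bearing: TP=6, FP=1+0=1 → 6/7 = 0.8571
Weighted-precision = Σ (supportᵢ/N)·precisionᵢ with N=36: (9/36)·0.5833 + (9/36)·0.4706 + (18/36)·0.8571 = 0.692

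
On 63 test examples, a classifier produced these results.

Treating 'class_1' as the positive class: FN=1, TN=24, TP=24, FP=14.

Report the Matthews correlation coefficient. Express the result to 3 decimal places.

MCC = (TP·TN − FP·FN) / √((TP+FP)(TP+FN)(TN+FP)(TN+FN))
Numerator = 24·24 − 14·1 = 562
Denominator = √(38·25·38·25) = √902500 = 950.0000
MCC = 562 / 950.0000 = 0.592

0.592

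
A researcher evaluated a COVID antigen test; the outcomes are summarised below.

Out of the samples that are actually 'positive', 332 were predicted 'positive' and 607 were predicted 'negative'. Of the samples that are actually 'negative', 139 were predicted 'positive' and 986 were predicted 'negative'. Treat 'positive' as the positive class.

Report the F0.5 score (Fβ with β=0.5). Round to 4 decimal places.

0.5880

Fβ = (1+β²)·TP / ((1+β²)·TP + β²·FN + FP), with β²=1/4
= 1.25·332 / (1.25·332 + 0.25·607 + 139) = 0.5880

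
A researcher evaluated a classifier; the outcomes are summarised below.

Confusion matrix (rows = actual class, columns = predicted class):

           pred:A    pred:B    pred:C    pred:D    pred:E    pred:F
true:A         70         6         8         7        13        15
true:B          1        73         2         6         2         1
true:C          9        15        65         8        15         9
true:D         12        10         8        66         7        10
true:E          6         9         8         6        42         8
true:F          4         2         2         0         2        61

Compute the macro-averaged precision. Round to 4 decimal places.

0.6391

Per-class precision (TP/(TP+FP)):
  A: TP=70, FP=1+9+12+6+4=32 → 70/102 = 0.68627
  B: TP=73, FP=6+15+10+9+2=42 → 73/115 = 0.63478
  C: TP=65, FP=8+2+8+8+2=28 → 65/93 = 0.69892
  D: TP=66, FP=7+6+8+6+0=27 → 66/93 = 0.70968
  E: TP=42, FP=13+2+15+7+2=39 → 42/81 = 0.51852
  F: TP=61, FP=15+1+9+10+8=43 → 61/104 = 0.58654
Macro-precision = mean = (0.68627 + 0.63478 + 0.69892 + 0.70968 + 0.51852 + 0.58654) / 6 = 0.6391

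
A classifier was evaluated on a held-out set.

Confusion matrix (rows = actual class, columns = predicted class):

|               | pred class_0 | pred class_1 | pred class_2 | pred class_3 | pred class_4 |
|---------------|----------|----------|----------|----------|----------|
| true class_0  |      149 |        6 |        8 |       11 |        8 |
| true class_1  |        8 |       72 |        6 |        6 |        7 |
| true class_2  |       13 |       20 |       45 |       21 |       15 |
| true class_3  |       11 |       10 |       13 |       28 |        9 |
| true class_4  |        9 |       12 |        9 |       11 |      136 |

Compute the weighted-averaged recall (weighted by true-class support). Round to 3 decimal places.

0.669

Per-class recall (TP/(TP+FN)):
  class_0: TP=149, FN=6+8+11+8=33 → 149/182 = 0.8187
  class_1: TP=72, FN=8+6+6+7=27 → 72/99 = 0.7273
  class_2: TP=45, FN=13+20+21+15=69 → 45/114 = 0.3947
  class_3: TP=28, FN=11+10+13+9=43 → 28/71 = 0.3944
  class_4: TP=136, FN=9+12+9+11=41 → 136/177 = 0.7684
Weighted-recall = Σ (supportᵢ/N)·recallᵢ with N=643: (182/643)·0.8187 + (99/643)·0.7273 + (114/643)·0.3947 + (71/643)·0.3944 + (177/643)·0.7684 = 0.669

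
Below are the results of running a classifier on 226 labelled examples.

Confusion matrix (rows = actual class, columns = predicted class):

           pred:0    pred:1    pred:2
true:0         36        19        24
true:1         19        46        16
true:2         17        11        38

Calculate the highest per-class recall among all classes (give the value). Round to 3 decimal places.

Per-class recall (TP/(TP+FN)):
  0: TP=36, FN=19+24=43 → 36/79 = 0.4557
  1: TP=46, FN=19+16=35 → 46/81 = 0.5679
  2: TP=38, FN=17+11=28 → 38/66 = 0.5758
Highest is class '2' with recall = 0.576.

0.576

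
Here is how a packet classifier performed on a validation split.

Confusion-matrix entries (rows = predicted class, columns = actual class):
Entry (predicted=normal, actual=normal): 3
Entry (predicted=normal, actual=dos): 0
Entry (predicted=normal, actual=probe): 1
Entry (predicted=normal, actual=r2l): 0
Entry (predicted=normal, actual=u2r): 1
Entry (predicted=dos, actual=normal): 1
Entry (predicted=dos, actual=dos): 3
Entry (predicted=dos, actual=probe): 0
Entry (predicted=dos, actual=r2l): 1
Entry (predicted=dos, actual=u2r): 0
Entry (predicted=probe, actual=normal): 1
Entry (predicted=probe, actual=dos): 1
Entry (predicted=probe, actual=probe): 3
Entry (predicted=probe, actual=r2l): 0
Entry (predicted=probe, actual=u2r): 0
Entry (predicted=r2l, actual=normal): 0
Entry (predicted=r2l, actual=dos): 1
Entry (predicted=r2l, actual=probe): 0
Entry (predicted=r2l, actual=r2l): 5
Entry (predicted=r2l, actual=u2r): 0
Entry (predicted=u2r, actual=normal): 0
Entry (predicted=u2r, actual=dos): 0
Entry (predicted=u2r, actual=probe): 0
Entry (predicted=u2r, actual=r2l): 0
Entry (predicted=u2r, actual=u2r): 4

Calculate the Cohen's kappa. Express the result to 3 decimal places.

Observed agreement pₒ = trace/N = 18/25 = 0.7200
Expected agreement pₑ = Σ (rowᵢ·colᵢ)/N² = (5·5 + 5·5 + 4·5 + 6·6 + 5·4)/25² = 0.2016
κ = (pₒ − pₑ)/(1 − pₑ) = (0.7200 − 0.2016)/(1 − 0.2016) = 0.649

0.649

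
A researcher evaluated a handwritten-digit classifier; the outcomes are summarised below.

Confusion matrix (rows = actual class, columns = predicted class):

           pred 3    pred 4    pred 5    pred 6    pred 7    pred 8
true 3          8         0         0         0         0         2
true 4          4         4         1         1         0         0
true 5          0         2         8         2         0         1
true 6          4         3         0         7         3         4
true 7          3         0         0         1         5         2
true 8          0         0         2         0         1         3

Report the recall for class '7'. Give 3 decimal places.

0.455

recall = TP/(TP+FN).
7: TP=5, FN=3+0+0+1+2=6 → 5/11 = 0.4545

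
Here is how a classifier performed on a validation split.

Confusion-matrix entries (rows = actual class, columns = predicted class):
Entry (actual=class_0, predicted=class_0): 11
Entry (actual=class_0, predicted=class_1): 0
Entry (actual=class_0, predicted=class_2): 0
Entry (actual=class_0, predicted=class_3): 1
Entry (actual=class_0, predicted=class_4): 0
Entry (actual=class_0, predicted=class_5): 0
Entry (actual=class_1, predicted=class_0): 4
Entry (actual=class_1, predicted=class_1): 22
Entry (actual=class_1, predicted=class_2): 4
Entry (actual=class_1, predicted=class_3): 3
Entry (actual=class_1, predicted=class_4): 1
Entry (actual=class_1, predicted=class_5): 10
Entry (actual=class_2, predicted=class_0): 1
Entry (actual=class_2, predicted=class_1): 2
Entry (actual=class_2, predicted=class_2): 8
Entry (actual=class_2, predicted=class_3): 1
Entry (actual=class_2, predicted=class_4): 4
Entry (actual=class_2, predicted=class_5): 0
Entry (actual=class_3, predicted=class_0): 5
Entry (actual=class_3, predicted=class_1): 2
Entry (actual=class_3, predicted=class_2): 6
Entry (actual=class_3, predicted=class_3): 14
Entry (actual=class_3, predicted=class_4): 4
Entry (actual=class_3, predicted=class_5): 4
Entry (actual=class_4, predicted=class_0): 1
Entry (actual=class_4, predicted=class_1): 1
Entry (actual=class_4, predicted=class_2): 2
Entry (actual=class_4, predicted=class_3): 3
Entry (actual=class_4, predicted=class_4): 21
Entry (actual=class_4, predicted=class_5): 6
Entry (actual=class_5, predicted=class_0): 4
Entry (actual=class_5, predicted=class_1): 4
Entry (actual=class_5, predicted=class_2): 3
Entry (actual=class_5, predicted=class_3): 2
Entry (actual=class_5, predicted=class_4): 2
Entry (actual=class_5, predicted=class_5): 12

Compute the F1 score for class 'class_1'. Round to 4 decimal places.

Treat 'class_1' as positive and all other classes as negative.
F1 score = 2·TP/(2·TP+FP+FN).
class_1: TP=22, FP=0+2+2+1+4=9, FN=4+4+3+1+10=22 → 44/75 = 0.58667

0.5867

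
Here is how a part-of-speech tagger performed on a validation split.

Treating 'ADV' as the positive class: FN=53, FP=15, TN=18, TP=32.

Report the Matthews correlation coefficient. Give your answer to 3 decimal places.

-0.072

MCC = (TP·TN − FP·FN) / √((TP+FP)(TP+FN)(TN+FP)(TN+FN))
Numerator = 32·18 − 15·53 = -219
Denominator = √(47·85·33·71) = √9360285 = 3059.4583
MCC = -219 / 3059.4583 = -0.072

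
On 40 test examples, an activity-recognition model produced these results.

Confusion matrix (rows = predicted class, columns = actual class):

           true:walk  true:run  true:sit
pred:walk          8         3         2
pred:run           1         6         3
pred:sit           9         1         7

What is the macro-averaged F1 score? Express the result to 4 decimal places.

Per-class F1 score (2·TP/(2·TP+FP+FN)):
  walk: TP=8, FP=3+2=5, FN=1+9=10 → 16/31 = 0.51613
  run: TP=6, FP=1+3=4, FN=3+1=4 → 12/20 = 0.60000
  sit: TP=7, FP=9+1=10, FN=2+3=5 → 14/29 = 0.48276
Macro-F1 score = mean = (0.51613 + 0.60000 + 0.48276) / 3 = 0.5330

0.5330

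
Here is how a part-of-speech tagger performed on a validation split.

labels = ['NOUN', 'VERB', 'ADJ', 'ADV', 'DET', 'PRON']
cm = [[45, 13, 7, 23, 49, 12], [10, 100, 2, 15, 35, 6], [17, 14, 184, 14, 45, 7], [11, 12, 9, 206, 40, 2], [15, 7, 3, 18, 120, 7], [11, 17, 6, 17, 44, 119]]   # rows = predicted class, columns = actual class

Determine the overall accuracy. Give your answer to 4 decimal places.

0.6133

Accuracy = trace / total = (45+100+184+206+120+119=774) / 1262 = 774/1262 = 0.6133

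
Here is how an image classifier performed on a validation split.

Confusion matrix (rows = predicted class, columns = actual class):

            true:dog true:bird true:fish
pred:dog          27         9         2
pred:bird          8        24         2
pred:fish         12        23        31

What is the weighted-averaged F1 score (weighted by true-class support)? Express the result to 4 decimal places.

0.5885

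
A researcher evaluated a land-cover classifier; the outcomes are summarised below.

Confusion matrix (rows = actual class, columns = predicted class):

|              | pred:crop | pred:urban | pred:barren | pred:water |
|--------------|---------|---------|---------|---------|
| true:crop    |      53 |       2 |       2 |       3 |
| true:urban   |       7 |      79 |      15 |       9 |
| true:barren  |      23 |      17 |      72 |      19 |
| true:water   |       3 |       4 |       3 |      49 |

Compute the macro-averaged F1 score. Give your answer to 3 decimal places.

0.706

Per-class F1 score (2·TP/(2·TP+FP+FN)):
  crop: TP=53, FP=7+23+3=33, FN=2+2+3=7 → 106/146 = 0.7260
  urban: TP=79, FP=2+17+4=23, FN=7+15+9=31 → 158/212 = 0.7453
  barren: TP=72, FP=2+15+3=20, FN=23+17+19=59 → 144/223 = 0.6457
  water: TP=49, FP=3+9+19=31, FN=3+4+3=10 → 98/139 = 0.7050
Macro-F1 score = mean = (0.7260 + 0.7453 + 0.6457 + 0.7050) / 4 = 0.706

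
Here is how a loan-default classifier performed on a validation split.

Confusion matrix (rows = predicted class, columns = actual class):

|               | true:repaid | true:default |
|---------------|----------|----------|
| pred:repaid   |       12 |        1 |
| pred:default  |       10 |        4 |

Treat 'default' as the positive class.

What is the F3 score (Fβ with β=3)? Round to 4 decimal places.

0.6780

Fβ = (1+β²)·TP / ((1+β²)·TP + β²·FN + FP), with β²=9
= 10·4 / (10·4 + 9·1 + 10) = 0.6780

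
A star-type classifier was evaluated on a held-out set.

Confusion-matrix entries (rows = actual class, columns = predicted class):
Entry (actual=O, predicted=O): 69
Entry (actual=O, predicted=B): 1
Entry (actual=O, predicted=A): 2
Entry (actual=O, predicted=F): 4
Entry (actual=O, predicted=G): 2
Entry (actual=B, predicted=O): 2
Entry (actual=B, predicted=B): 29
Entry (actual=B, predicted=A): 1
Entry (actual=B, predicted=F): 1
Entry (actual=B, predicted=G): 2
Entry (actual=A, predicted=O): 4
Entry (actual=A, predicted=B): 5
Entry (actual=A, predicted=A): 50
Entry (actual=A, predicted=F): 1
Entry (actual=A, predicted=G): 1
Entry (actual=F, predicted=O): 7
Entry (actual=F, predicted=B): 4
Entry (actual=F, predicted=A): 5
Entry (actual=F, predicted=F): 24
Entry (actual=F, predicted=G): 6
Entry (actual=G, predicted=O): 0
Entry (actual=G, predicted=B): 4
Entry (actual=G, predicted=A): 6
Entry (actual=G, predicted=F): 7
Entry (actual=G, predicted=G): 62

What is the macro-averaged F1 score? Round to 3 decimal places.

Per-class F1 score (2·TP/(2·TP+FP+FN)):
  O: TP=69, FP=2+4+7+0=13, FN=1+2+4+2=9 → 138/160 = 0.8625
  B: TP=29, FP=1+5+4+4=14, FN=2+1+1+2=6 → 58/78 = 0.7436
  A: TP=50, FP=2+1+5+6=14, FN=4+5+1+1=11 → 100/125 = 0.8000
  F: TP=24, FP=4+1+1+7=13, FN=7+4+5+6=22 → 48/83 = 0.5783
  G: TP=62, FP=2+2+1+6=11, FN=0+4+6+7=17 → 124/152 = 0.8158
Macro-F1 score = mean = (0.8625 + 0.7436 + 0.8000 + 0.5783 + 0.8158) / 5 = 0.760

0.760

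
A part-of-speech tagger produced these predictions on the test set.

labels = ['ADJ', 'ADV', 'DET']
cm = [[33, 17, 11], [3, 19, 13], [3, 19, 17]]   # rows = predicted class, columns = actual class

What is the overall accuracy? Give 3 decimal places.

Accuracy = trace / total = (33+19+17=69) / 135 = 69/135 = 0.511

0.511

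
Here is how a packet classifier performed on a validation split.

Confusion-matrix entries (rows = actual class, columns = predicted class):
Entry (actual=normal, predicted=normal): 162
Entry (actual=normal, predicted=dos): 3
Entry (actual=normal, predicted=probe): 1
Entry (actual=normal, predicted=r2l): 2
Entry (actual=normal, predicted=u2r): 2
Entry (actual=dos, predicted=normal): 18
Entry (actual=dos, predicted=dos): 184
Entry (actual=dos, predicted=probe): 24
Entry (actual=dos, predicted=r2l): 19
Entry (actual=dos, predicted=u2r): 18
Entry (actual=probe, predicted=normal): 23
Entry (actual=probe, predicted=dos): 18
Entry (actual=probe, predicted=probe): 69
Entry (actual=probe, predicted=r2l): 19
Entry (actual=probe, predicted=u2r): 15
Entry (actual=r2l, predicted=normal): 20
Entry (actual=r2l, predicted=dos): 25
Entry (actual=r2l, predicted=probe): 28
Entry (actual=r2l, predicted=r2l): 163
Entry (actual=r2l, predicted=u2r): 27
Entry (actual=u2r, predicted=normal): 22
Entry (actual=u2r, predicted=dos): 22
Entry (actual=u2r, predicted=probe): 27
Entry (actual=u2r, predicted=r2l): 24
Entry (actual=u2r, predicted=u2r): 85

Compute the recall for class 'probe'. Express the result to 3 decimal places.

recall = TP/(TP+FN).
probe: TP=69, FN=23+18+19+15=75 → 69/144 = 0.4792

0.479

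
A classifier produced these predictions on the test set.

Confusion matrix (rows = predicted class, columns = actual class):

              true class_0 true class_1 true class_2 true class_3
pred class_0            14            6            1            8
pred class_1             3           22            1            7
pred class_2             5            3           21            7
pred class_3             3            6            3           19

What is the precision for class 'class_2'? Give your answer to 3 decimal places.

Treat 'class_2' as positive and all other classes as negative.
precision = TP/(TP+FP).
class_2: TP=21, FP=5+3+7=15 → 21/36 = 0.5833

0.583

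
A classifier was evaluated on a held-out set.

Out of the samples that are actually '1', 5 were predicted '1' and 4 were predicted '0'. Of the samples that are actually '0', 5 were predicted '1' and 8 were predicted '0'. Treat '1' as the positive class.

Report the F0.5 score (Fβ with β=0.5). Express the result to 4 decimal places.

Fβ = (1+β²)·TP / ((1+β²)·TP + β²·FN + FP), with β²=1/4
= 1.25·5 / (1.25·5 + 0.25·4 + 5) = 0.5102

0.5102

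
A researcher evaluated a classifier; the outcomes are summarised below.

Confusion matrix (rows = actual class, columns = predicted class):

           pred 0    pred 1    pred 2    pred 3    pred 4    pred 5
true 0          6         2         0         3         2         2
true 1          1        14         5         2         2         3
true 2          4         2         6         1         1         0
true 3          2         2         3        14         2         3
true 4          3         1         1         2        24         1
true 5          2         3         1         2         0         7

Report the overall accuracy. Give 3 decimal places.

0.550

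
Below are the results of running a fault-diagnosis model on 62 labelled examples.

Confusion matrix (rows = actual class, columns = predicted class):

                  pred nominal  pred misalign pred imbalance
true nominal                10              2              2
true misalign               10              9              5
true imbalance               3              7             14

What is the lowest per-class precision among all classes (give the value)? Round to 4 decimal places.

0.4348

Per-class precision (TP/(TP+FP)):
  nominal: TP=10, FP=10+3=13 → 10/23 = 0.43478
  misalign: TP=9, FP=2+7=9 → 9/18 = 0.50000
  imbalance: TP=14, FP=2+5=7 → 14/21 = 0.66667
Lowest is class 'nominal' with precision = 0.4348.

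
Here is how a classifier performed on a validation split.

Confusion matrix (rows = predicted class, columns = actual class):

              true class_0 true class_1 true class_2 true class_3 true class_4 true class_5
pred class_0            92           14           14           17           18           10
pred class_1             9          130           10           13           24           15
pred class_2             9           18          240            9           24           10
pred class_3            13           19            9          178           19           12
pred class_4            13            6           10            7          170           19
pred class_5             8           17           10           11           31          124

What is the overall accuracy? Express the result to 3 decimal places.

Accuracy = trace / total = (92+130+240+178+170+124=934) / 1352 = 934/1352 = 0.691

0.691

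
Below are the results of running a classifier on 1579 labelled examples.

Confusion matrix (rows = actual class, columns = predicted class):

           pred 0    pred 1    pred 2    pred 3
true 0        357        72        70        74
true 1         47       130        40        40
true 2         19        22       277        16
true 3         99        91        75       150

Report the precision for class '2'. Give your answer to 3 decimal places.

0.600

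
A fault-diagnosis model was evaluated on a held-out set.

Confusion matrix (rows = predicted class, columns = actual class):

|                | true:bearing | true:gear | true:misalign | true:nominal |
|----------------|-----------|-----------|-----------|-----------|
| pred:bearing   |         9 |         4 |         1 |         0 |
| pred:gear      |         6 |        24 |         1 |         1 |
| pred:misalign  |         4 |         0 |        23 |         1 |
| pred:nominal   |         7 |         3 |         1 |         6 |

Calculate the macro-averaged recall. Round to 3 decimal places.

Per-class recall (TP/(TP+FN)):
  bearing: TP=9, FN=6+4+7=17 → 9/26 = 0.3462
  gear: TP=24, FN=4+0+3=7 → 24/31 = 0.7742
  misalign: TP=23, FN=1+1+1=3 → 23/26 = 0.8846
  nominal: TP=6, FN=0+1+1=2 → 6/8 = 0.7500
Macro-recall = mean = (0.3462 + 0.7742 + 0.8846 + 0.7500) / 4 = 0.689

0.689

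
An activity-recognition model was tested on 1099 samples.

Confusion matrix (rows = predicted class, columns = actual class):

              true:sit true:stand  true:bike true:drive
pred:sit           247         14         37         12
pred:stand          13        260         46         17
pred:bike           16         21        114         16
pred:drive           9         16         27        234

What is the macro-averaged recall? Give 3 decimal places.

0.763

Per-class recall (TP/(TP+FN)):
  sit: TP=247, FN=13+16+9=38 → 247/285 = 0.8667
  stand: TP=260, FN=14+21+16=51 → 260/311 = 0.8360
  bike: TP=114, FN=37+46+27=110 → 114/224 = 0.5089
  drive: TP=234, FN=12+17+16=45 → 234/279 = 0.8387
Macro-recall = mean = (0.8667 + 0.8360 + 0.5089 + 0.8387) / 4 = 0.763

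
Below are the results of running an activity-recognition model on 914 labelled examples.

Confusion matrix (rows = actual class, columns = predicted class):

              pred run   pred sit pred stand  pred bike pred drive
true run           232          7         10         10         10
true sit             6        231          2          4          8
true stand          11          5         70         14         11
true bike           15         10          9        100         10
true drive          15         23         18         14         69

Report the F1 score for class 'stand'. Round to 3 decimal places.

0.636

Take TP from the diagonal, FP from the rest of the 'stand' prediction marginal, FN from the rest of the 'stand' actual marginal.
F1 score = 2·TP/(2·TP+FP+FN).
stand: TP=70, FP=10+2+9+18=39, FN=11+5+14+11=41 → 140/220 = 0.6364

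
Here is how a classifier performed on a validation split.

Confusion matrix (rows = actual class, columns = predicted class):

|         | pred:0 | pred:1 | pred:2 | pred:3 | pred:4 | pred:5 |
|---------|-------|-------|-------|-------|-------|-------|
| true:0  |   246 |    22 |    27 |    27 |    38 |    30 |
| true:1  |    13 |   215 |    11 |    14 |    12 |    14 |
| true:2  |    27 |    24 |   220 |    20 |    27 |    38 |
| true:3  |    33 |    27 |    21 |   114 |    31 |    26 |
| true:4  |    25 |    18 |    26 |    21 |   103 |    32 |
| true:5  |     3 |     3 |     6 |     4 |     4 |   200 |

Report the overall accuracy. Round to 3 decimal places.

Accuracy = trace / total = (246+215+220+114+103+200=1098) / 1722 = 1098/1722 = 0.638

0.638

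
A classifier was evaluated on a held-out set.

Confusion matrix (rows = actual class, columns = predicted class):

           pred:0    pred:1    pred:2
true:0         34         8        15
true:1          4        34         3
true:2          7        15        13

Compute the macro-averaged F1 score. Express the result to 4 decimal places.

0.5848

Per-class F1 score (2·TP/(2·TP+FP+FN)):
  0: TP=34, FP=4+7=11, FN=8+15=23 → 68/102 = 0.66667
  1: TP=34, FP=8+15=23, FN=4+3=7 → 68/98 = 0.69388
  2: TP=13, FP=15+3=18, FN=7+15=22 → 26/66 = 0.39394
Macro-F1 score = mean = (0.66667 + 0.69388 + 0.39394) / 3 = 0.5848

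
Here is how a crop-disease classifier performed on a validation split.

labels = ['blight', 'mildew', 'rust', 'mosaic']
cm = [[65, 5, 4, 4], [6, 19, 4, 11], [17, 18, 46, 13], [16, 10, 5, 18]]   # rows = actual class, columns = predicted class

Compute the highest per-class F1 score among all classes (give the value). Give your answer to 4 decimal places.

0.7143

Per-class F1 score (2·TP/(2·TP+FP+FN)):
  blight: TP=65, FP=6+17+16=39, FN=5+4+4=13 → 130/182 = 0.71429
  mildew: TP=19, FP=5+18+10=33, FN=6+4+11=21 → 38/92 = 0.41304
  rust: TP=46, FP=4+4+5=13, FN=17+18+13=48 → 92/153 = 0.60131
  mosaic: TP=18, FP=4+11+13=28, FN=16+10+5=31 → 36/95 = 0.37895
Highest is class 'blight' with F1 score = 0.7143.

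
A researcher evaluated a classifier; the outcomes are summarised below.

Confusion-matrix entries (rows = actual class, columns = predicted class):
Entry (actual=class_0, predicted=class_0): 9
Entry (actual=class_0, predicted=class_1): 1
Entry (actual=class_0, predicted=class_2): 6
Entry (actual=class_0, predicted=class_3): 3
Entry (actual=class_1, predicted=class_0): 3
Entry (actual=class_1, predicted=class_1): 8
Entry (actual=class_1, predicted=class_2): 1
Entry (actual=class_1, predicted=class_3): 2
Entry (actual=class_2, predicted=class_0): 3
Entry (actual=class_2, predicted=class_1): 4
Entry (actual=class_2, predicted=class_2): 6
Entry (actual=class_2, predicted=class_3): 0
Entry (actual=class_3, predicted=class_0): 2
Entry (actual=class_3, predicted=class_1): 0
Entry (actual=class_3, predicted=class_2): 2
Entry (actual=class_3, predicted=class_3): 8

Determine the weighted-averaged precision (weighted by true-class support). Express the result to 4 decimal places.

0.5389

Per-class precision (TP/(TP+FP)):
  class_0: TP=9, FP=3+3+2=8 → 9/17 = 0.52941
  class_1: TP=8, FP=1+4+0=5 → 8/13 = 0.61538
  class_2: TP=6, FP=6+1+2=9 → 6/15 = 0.40000
  class_3: TP=8, FP=3+2+0=5 → 8/13 = 0.61538
Weighted-precision = Σ (supportᵢ/N)·precisionᵢ with N=58: (19/58)·0.52941 + (14/58)·0.61538 + (13/58)·0.40000 + (12/58)·0.61538 = 0.5389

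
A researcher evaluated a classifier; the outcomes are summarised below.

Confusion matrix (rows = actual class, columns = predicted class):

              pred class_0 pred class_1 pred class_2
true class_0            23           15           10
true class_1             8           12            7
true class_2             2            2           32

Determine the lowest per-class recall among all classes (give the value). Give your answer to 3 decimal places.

0.444

Per-class recall (TP/(TP+FN)):
  class_0: TP=23, FN=15+10=25 → 23/48 = 0.4792
  class_1: TP=12, FN=8+7=15 → 12/27 = 0.4444
  class_2: TP=32, FN=2+2=4 → 32/36 = 0.8889
Lowest is class 'class_1' with recall = 0.444.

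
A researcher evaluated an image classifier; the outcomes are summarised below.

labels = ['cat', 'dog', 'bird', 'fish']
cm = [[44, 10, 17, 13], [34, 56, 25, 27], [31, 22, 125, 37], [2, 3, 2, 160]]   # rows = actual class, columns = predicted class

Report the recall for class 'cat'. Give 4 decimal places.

recall = TP/(TP+FN).
cat: TP=44, FN=10+17+13=40 → 44/84 = 0.52381

0.5238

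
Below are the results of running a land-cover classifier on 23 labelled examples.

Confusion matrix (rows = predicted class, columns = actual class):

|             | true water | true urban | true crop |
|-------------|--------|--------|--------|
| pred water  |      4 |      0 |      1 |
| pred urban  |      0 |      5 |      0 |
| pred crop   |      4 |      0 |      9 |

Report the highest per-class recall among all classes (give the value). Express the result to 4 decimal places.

1.0000

Per-class recall (TP/(TP+FN)):
  water: TP=4, FN=0+4=4 → 4/8 = 0.50000
  urban: TP=5, FN=0+0=0 → 5/5 = 1.00000
  crop: TP=9, FN=1+0=1 → 9/10 = 0.90000
Highest is class 'urban' with recall = 1.0000.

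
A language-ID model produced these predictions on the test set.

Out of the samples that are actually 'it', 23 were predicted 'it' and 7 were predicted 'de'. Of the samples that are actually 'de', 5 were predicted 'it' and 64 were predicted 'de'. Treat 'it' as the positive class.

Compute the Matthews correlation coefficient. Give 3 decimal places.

0.708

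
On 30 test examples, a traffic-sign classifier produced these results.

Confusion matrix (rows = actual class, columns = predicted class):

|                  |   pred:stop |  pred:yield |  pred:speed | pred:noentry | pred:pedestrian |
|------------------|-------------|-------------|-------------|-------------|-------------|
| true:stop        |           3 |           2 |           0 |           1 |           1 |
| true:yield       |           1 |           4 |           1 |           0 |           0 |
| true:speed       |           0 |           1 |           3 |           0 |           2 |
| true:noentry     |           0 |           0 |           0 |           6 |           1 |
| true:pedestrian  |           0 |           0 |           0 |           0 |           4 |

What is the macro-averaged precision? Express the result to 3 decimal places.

0.686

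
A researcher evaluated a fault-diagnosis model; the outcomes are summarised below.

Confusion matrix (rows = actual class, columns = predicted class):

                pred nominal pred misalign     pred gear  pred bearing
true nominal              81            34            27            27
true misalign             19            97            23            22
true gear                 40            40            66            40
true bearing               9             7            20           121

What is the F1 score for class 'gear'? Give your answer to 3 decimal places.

0.410

Take TP from the diagonal, FP from the rest of the 'gear' prediction marginal, FN from the rest of the 'gear' actual marginal.
F1 score = 2·TP/(2·TP+FP+FN).
gear: TP=66, FP=27+23+20=70, FN=40+40+40=120 → 132/322 = 0.4099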